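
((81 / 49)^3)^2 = 282429536481 / 13841287201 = 20.40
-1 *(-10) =10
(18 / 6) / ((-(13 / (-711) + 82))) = -2133 / 58289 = -0.04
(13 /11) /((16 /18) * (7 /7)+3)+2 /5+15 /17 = 10382 /6545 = 1.59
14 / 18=7 / 9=0.78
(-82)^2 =6724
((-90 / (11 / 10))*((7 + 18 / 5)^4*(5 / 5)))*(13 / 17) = -3692745108 / 4675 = -789892.00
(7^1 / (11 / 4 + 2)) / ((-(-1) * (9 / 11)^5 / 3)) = 4509428 / 373977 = 12.06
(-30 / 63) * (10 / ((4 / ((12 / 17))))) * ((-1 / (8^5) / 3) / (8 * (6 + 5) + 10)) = 25 / 286605312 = 0.00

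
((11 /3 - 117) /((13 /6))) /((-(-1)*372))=-170 /1209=-0.14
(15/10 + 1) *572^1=1430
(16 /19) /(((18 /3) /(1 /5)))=8 /285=0.03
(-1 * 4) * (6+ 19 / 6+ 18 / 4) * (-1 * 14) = 2296 / 3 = 765.33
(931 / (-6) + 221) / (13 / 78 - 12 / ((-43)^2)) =730355 / 1777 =411.00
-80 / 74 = -40 / 37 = -1.08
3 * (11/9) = 11/3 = 3.67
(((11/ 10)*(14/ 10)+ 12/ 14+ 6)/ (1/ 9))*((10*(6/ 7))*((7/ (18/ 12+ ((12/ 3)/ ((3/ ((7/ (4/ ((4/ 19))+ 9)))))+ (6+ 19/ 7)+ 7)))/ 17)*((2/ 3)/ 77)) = 634824/ 4823665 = 0.13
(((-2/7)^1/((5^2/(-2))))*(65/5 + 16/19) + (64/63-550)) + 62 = -486.67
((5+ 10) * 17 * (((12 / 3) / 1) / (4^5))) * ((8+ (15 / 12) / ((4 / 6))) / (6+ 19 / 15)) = 302175 / 223232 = 1.35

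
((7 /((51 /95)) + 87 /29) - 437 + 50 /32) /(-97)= 342229 /79152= 4.32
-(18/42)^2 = -9/49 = -0.18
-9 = -9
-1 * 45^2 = -2025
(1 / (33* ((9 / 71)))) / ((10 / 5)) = 71 / 594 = 0.12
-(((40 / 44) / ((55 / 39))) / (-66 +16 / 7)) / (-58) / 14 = -39 / 3130028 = -0.00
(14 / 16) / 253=7 / 2024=0.00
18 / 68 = 9 / 34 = 0.26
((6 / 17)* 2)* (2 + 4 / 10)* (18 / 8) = 324 / 85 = 3.81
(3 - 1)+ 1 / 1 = 3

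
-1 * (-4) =4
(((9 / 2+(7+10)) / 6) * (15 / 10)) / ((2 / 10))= 215 / 8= 26.88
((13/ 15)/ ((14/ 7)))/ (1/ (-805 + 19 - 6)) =-343.20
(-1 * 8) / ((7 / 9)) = -72 / 7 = -10.29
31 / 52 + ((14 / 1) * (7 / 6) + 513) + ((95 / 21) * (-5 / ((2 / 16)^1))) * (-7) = 93423 / 52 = 1796.60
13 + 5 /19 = 252 /19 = 13.26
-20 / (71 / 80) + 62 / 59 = -21.48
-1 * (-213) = 213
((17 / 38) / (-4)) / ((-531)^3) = 17 / 22757636232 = 0.00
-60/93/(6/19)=-190/93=-2.04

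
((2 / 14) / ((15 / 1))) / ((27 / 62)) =62 / 2835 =0.02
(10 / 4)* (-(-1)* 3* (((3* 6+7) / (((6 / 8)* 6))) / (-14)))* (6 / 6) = -2.98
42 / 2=21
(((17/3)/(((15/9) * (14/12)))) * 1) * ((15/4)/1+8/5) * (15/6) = 5457/140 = 38.98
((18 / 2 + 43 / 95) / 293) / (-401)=-898 / 11161835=-0.00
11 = 11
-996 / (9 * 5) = -332 / 15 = -22.13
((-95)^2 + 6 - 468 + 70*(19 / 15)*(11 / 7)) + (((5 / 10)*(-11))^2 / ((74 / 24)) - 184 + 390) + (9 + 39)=995242 / 111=8966.14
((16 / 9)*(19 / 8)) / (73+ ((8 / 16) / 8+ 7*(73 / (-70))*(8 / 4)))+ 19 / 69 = 336509 / 968139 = 0.35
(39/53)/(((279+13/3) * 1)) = 117/45050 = 0.00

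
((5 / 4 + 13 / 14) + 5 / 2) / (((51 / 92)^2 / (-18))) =-554392 / 2023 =-274.04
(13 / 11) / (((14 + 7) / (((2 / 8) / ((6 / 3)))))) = 13 / 1848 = 0.01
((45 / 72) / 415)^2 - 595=-262333119 / 440896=-595.00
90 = 90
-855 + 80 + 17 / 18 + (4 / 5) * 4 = -69377 / 90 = -770.86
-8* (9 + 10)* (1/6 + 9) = -4180/3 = -1393.33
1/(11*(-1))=-1/11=-0.09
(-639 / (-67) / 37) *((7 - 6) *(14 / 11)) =8946 / 27269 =0.33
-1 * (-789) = 789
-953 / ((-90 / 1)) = 953 / 90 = 10.59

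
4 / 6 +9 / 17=61 / 51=1.20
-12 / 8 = -3 / 2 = -1.50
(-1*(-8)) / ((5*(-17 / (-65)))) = 6.12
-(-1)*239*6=1434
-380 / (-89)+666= 59654 / 89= 670.27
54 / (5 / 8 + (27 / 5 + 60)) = 2160 / 2641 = 0.82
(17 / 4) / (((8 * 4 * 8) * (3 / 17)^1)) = 289 / 3072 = 0.09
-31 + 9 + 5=-17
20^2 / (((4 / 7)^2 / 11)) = 13475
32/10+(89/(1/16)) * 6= 42736/5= 8547.20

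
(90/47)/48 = 15/376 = 0.04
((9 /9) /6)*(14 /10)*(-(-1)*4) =14 /15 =0.93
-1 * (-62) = 62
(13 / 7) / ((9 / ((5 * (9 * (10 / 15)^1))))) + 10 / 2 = 235 / 21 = 11.19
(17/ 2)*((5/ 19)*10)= 425/ 19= 22.37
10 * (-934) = -9340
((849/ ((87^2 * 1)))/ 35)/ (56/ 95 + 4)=5377/ 7700196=0.00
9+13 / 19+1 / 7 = 1307 / 133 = 9.83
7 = 7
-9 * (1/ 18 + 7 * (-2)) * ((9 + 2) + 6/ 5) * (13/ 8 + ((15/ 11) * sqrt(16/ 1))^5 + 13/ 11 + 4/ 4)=19064353039517/ 2576816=7398414.57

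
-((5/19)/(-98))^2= -25/3467044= -0.00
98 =98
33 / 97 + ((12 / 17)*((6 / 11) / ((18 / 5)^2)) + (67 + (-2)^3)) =59.37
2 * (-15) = -30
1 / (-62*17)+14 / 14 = 1053 / 1054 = 1.00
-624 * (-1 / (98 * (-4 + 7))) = 104 / 49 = 2.12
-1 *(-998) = 998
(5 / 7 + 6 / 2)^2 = 676 / 49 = 13.80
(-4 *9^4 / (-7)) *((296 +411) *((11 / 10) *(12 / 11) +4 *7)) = 386994024 / 5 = 77398804.80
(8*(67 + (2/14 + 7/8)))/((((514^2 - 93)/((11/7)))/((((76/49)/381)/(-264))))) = -72371/1449578438658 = -0.00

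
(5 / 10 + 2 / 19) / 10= 23 / 380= 0.06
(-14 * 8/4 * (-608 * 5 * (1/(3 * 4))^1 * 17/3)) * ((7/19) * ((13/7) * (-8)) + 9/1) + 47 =1276103/9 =141789.22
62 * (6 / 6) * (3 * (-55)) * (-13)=132990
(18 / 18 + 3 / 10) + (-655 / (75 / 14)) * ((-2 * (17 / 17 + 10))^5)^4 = -2587515401181730034154752442329 / 30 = -86250513372724334471825080000.00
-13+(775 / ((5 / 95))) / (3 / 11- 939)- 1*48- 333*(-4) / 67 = -39300455 / 691842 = -56.81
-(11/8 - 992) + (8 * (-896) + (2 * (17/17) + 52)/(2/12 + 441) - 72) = -132334173/21176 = -6249.25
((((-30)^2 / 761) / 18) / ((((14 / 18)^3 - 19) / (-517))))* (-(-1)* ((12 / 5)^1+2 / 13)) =14219145 / 3037151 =4.68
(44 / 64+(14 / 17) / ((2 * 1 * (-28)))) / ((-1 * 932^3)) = -183 / 220199658496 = -0.00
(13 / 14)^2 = 0.86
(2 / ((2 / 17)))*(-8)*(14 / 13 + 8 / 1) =-16048 / 13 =-1234.46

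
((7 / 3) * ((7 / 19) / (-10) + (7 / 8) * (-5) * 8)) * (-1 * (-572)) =-4442438 / 95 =-46762.51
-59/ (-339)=59/ 339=0.17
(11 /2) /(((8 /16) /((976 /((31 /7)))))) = 2424.26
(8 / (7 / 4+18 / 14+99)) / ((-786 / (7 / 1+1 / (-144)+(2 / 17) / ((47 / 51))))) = -337351 / 474944823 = -0.00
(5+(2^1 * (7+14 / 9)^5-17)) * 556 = 3009550007656 / 59049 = 50966993.64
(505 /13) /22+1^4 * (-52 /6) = -6.90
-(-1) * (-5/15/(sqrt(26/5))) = -sqrt(130)/78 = -0.15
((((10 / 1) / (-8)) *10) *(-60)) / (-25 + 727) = 125 / 117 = 1.07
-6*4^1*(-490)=11760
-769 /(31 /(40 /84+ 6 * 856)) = -82948954 /651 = -127417.75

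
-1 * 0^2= 0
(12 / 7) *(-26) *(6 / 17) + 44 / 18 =-14230 / 1071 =-13.29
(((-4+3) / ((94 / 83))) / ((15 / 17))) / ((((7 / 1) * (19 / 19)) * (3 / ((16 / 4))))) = -2822 / 14805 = -0.19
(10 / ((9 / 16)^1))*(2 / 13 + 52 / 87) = 136000 / 10179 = 13.36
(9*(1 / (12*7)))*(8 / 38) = 3 / 133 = 0.02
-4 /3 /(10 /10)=-4 /3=-1.33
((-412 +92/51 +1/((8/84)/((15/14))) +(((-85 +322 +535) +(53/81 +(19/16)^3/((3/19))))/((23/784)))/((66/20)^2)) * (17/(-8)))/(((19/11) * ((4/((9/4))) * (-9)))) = 411919657385/2609750016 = 157.84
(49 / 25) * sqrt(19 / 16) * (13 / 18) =637 * sqrt(19) / 1800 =1.54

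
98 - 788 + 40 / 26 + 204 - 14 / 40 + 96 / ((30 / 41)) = -91939 / 260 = -353.61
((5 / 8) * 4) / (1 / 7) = 35 / 2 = 17.50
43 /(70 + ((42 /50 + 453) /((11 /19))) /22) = 130075 /319537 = 0.41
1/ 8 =0.12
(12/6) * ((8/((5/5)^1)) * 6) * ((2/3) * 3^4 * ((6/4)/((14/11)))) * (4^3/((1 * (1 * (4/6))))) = 4105728/7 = 586532.57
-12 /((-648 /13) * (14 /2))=13 /378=0.03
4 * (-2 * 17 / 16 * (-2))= 17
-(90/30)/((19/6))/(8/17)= -153/76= -2.01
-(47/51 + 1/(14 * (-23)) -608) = 9969493/16422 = 607.08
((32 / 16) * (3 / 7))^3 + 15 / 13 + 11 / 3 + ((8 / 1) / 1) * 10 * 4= 4353548 / 13377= 325.45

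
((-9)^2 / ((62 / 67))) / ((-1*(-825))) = 1809 / 17050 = 0.11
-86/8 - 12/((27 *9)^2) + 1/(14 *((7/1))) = -41433499/3857868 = -10.74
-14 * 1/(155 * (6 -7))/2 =7/155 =0.05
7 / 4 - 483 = -481.25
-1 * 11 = -11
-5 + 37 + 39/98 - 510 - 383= -84339/98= -860.60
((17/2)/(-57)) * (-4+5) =-17/114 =-0.15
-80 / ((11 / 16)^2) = -20480 / 121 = -169.26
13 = 13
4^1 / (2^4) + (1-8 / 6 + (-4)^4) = 3071 / 12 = 255.92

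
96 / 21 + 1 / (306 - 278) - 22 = -487 / 28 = -17.39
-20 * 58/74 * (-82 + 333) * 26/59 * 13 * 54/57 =-885708720/41477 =-21354.21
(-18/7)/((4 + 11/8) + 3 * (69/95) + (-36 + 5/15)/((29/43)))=1190160/20981051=0.06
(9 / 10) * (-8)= -36 / 5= -7.20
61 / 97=0.63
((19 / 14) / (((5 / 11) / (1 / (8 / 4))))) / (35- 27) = 209 / 1120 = 0.19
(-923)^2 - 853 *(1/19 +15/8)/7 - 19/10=4531002527/5320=851692.20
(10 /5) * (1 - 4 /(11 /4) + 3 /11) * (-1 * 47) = 188 /11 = 17.09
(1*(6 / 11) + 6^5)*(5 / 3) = 142570 / 11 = 12960.91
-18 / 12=-3 / 2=-1.50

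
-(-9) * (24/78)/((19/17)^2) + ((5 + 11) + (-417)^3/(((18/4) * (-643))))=75676631158/3017599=25078.43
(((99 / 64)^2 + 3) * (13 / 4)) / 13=22089 / 16384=1.35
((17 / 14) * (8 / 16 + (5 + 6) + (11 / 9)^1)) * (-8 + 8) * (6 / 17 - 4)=0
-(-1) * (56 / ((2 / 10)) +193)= 473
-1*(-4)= 4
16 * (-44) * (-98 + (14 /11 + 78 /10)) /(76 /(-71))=-5556176 /95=-58486.06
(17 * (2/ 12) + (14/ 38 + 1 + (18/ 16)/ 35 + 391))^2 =39790018732489/ 254721600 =156209.83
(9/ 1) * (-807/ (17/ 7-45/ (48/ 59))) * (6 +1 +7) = 1922.74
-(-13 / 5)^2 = -169 / 25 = -6.76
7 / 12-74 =-73.42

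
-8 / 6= -4 / 3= -1.33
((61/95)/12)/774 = 61/882360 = 0.00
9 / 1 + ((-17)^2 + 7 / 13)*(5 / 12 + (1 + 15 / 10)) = 33286 / 39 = 853.49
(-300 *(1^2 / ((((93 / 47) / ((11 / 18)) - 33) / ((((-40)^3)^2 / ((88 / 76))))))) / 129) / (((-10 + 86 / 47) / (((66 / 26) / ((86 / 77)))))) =-28439549600000000 / 369857319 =-76893299.49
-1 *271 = -271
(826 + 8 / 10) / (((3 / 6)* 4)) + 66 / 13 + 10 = 27851 / 65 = 428.48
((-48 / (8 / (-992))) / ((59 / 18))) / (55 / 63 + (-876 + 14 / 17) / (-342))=1090055232 / 2060221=529.10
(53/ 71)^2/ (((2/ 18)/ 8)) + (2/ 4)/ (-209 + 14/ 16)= 336722756/ 8393265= 40.12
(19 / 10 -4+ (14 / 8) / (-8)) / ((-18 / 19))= 2.45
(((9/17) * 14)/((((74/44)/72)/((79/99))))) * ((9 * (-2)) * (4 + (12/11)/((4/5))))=-169138368/6919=-24445.49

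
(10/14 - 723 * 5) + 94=-24642/7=-3520.29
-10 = -10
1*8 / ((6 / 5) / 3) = 20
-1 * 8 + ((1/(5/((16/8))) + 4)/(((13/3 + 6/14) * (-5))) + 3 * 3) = 1019/1250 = 0.82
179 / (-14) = -179 / 14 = -12.79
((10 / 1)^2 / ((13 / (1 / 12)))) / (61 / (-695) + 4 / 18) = 52125 / 10933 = 4.77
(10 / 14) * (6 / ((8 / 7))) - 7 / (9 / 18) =-41 / 4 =-10.25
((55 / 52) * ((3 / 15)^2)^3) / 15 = 11 / 2437500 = 0.00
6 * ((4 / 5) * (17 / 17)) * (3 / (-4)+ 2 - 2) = -18 / 5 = -3.60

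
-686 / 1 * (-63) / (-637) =-882 / 13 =-67.85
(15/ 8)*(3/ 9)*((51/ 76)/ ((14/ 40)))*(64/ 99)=3400/ 4389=0.77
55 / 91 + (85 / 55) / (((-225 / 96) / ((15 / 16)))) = -0.01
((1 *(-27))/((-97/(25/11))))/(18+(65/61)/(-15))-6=-20881437/3500827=-5.96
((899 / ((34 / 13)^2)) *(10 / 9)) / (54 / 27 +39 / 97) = 60.79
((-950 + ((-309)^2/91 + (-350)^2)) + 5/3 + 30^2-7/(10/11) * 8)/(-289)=-168494656/394485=-427.13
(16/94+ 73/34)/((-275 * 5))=-3703/2197250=-0.00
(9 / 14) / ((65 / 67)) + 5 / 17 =14801 / 15470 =0.96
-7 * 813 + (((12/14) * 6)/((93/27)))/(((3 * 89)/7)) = -15701361/2759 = -5690.96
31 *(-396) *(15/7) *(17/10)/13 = -313038/91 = -3439.98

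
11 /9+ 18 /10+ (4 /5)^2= 824 /225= 3.66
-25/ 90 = -5/ 18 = -0.28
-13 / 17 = -0.76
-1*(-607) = 607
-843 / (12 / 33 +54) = -9273 / 598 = -15.51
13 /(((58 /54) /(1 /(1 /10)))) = 3510 /29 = 121.03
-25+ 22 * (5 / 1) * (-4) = -465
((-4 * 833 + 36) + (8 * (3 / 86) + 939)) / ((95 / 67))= -6789713 / 4085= -1662.11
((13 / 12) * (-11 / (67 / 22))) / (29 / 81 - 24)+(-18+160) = 36481091 / 256610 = 142.17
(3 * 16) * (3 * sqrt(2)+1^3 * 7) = 144 * sqrt(2)+336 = 539.65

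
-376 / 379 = -0.99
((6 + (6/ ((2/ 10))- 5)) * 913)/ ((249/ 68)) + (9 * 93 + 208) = 26323/ 3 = 8774.33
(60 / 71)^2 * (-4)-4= -6.86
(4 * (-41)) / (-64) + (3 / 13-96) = -19387 / 208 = -93.21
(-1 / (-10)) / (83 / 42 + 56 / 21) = 7 / 325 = 0.02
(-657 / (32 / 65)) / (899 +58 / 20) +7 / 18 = -1416661 / 1298736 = -1.09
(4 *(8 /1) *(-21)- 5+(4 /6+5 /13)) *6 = -52724 /13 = -4055.69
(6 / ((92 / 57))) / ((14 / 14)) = 171 / 46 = 3.72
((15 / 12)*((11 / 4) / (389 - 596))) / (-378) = 55 / 1251936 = 0.00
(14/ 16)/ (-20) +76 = 12153/ 160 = 75.96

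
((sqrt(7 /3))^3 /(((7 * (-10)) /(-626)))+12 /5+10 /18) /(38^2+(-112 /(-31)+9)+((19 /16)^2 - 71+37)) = 1055488 /508547115+2483968 * sqrt(21) /508547115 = 0.02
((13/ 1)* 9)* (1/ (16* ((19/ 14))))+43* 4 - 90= 87.39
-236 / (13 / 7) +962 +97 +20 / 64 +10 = 195985 / 208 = 942.24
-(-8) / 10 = 4 / 5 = 0.80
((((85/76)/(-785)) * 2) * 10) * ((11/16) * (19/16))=-935/40192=-0.02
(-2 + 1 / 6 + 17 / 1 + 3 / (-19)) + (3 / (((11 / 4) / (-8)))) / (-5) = 105049 / 6270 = 16.75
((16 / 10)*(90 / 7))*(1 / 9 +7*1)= 1024 / 7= 146.29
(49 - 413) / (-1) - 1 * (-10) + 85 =459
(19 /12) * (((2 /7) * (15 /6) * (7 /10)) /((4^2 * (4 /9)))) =57 /512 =0.11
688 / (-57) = -688 / 57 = -12.07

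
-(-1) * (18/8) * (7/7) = 2.25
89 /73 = 1.22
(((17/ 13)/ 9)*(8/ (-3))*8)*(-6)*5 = 10880/ 117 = 92.99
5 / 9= 0.56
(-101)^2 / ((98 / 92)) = 469246 / 49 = 9576.45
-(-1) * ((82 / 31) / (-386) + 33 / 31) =1.06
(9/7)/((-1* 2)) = -9/14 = -0.64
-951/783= -317/261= -1.21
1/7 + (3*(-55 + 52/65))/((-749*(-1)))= -278/3745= -0.07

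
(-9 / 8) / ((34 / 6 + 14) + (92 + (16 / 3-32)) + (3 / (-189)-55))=-567 / 15112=-0.04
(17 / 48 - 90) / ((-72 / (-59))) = -253877 / 3456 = -73.46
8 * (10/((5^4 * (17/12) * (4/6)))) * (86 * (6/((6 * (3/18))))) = 148608/2125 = 69.93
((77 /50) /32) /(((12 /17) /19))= 24871 /19200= 1.30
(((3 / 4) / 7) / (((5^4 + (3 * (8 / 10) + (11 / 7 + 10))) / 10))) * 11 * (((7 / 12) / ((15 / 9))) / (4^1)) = 1155 / 715648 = 0.00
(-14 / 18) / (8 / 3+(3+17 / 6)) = -14 / 153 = -0.09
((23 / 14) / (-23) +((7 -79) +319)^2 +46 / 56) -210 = 60799.75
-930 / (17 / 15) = -13950 / 17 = -820.59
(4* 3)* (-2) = -24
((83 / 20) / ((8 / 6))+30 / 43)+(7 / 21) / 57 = 2244737 / 588240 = 3.82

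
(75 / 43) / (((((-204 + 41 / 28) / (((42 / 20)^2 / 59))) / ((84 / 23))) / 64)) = -49787136 / 330908521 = -0.15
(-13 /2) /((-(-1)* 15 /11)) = -143 /30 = -4.77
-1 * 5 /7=-0.71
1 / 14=0.07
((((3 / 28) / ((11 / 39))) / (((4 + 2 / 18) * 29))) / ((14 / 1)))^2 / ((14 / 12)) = 3326427 / 74924696539616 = 0.00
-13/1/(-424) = 13/424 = 0.03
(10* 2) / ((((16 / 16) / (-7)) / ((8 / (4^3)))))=-35 / 2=-17.50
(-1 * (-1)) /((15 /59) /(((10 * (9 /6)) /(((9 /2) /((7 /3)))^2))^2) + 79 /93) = 1053942960 /911759551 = 1.16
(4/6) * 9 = 6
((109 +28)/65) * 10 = 274/13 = 21.08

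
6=6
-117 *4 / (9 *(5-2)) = -52 / 3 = -17.33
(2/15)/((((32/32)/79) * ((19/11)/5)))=1738/57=30.49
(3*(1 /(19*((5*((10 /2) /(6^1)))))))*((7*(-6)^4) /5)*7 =1143072 /2375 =481.29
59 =59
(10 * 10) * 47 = 4700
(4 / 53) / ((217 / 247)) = 988 / 11501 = 0.09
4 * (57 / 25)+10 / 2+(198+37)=6228 / 25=249.12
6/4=3/2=1.50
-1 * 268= -268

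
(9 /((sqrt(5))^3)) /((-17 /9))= -81 * sqrt(5) /425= -0.43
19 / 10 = 1.90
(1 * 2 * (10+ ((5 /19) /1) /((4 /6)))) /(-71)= -395 /1349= -0.29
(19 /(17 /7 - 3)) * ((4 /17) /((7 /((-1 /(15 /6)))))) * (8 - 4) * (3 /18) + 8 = 2116 /255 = 8.30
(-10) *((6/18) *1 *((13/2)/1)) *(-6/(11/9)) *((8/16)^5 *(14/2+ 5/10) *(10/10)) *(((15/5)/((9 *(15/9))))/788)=1755/277376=0.01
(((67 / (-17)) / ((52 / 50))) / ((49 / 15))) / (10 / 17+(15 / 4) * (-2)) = 5025 / 29939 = 0.17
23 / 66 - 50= -3277 / 66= -49.65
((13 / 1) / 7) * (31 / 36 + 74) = 5005 / 36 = 139.03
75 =75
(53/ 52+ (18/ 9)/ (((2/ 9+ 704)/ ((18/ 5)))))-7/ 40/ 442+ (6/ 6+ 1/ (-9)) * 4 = 2311797701/ 504251280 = 4.58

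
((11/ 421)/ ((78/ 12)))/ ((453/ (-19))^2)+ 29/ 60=10856877791/ 22462177140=0.48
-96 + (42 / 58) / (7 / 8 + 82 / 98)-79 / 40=-75930541 / 778360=-97.55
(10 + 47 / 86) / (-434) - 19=-710063 / 37324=-19.02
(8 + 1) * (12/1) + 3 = 111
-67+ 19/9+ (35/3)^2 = 641/9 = 71.22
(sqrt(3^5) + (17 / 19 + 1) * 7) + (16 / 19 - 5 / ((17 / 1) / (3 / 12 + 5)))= 16229 / 1292 + 9 * sqrt(3)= 28.15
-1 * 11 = -11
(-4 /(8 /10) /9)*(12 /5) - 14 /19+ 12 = 566 /57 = 9.93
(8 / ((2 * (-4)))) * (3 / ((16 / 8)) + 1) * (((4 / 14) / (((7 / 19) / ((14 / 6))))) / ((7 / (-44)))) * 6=8360 / 49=170.61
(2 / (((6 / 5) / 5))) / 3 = 25 / 9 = 2.78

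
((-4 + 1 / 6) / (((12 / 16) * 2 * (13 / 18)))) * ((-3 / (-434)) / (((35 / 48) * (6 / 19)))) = -10488 / 98735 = -0.11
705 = 705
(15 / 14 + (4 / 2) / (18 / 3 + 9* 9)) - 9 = -7.91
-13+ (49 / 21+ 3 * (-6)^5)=-70016 / 3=-23338.67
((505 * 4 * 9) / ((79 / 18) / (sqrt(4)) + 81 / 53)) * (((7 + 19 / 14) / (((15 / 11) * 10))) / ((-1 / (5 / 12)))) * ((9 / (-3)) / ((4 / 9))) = 1674102573 / 198884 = 8417.48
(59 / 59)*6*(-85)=-510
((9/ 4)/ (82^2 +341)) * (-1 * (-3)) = 3/ 3140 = 0.00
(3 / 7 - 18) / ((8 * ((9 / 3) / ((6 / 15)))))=-41 / 140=-0.29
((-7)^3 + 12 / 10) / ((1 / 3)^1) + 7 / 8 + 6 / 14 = -286747 / 280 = -1024.10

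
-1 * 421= -421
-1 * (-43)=43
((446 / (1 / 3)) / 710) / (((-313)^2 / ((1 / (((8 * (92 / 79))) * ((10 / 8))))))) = 52851 / 31996675400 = 0.00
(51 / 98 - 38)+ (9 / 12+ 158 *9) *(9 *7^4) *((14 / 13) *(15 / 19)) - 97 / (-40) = 12654297704471 / 484120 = 26138762.51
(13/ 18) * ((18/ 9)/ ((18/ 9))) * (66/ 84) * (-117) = -1859/ 28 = -66.39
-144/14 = -72/7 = -10.29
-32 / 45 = -0.71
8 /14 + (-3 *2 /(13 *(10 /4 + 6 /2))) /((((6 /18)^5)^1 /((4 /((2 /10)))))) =-407668 /1001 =-407.26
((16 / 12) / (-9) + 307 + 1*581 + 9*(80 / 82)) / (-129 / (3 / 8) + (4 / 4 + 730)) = 992572 / 428409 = 2.32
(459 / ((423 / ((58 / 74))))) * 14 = 20706 / 1739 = 11.91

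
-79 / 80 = -0.99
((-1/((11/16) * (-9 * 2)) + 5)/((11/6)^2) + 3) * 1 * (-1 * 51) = -306255/1331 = -230.09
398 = 398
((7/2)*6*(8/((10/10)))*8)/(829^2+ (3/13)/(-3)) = 1456/744511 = 0.00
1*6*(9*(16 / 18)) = 48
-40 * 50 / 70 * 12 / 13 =-2400 / 91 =-26.37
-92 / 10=-46 / 5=-9.20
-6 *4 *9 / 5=-216 / 5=-43.20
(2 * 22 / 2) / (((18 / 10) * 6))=55 / 27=2.04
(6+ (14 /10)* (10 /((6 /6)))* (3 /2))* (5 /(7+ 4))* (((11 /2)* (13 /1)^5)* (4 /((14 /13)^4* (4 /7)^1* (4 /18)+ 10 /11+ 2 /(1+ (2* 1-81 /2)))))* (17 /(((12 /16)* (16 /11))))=220861234003892625 /145131596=1521799801.64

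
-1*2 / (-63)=2 / 63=0.03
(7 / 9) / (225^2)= 7 / 455625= 0.00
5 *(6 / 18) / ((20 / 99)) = 8.25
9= 9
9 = 9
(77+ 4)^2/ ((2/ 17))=111537/ 2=55768.50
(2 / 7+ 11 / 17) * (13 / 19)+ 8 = 19531 / 2261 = 8.64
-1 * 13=-13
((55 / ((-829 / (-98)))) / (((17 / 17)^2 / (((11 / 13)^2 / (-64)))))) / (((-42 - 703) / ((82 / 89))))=2673979 / 29726069776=0.00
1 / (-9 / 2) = -2 / 9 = -0.22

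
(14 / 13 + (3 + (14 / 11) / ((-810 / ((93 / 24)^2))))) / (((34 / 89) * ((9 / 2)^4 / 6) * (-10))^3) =-84731120830568 / 372043898851040398125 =-0.00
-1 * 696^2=-484416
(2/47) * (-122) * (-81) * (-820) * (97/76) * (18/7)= -7074128520/6251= -1131679.49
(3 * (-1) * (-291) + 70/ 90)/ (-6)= -3932/ 27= -145.63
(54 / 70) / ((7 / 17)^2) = 4.55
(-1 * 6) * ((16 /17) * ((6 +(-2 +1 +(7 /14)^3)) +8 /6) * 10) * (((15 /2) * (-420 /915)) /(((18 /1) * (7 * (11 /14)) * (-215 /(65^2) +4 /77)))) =2567110000 /214659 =11959.01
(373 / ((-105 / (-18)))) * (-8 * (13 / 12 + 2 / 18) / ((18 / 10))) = -64156 / 189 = -339.45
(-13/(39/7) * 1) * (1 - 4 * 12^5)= 6967289/3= 2322429.67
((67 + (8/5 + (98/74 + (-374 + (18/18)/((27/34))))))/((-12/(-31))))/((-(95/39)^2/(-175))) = -13867601566/601065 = -23071.72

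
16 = 16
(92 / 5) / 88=23 / 110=0.21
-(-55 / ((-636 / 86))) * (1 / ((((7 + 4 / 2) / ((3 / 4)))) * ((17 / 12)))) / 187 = -215 / 91902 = -0.00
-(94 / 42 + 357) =-7544 / 21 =-359.24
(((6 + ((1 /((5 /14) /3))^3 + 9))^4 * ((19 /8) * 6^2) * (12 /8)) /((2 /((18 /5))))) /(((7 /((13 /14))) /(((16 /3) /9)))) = 148039595644047092167806 /59814453125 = 2474980341869.46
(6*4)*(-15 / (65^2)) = -72 / 845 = -0.09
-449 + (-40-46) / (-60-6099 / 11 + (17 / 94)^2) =-26805627049 / 59719345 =-448.86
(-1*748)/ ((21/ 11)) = -391.81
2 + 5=7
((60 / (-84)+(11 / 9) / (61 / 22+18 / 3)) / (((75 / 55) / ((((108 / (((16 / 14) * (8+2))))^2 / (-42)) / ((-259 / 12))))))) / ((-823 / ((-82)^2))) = 3490305687 / 10284825250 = 0.34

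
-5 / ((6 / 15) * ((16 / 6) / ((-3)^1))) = 225 / 16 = 14.06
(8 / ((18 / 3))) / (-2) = -2 / 3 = -0.67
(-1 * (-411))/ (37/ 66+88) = 27126/ 5845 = 4.64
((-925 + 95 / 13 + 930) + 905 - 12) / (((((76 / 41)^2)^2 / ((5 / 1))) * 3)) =55427302015 / 433708288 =127.80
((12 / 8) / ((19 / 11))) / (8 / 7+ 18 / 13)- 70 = -608797 / 8740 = -69.66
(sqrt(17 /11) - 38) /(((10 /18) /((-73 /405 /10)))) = 1387 /1125 - 73*sqrt(187) /24750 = 1.19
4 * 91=364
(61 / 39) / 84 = 61 / 3276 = 0.02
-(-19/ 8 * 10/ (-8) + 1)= -127/ 32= -3.97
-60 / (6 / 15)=-150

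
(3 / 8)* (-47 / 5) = -141 / 40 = -3.52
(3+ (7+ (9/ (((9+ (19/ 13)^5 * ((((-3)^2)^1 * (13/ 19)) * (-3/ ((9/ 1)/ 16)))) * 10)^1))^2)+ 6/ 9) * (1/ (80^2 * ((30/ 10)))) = 12793021382198267/ 23027398843443840000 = 0.00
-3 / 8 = -0.38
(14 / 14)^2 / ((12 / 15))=5 / 4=1.25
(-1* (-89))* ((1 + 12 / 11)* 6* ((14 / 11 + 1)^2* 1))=7676250 / 1331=5767.28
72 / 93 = 24 / 31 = 0.77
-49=-49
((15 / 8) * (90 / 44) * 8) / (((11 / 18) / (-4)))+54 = -17766 / 121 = -146.83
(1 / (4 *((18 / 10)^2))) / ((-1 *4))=-25 / 1296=-0.02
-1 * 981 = -981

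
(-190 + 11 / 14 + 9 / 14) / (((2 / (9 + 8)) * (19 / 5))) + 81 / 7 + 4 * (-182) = -151385 / 133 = -1138.23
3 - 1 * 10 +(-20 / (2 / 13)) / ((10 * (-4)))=-15 / 4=-3.75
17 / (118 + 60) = 17 / 178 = 0.10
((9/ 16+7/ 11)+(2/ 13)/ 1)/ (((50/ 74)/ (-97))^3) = -28616138165311/ 7150000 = -4002257.09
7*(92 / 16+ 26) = 889 / 4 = 222.25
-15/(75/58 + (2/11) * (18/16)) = -6380/637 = -10.02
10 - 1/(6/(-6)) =11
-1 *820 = -820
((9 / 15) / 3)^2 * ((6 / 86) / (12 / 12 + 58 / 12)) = 18 / 37625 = 0.00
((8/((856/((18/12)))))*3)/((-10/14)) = -63/1070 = -0.06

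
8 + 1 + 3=12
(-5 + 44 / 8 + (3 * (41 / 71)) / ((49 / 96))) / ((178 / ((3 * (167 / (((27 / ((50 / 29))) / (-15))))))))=-565608125 / 53875794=-10.50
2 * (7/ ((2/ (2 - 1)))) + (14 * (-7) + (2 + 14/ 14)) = -88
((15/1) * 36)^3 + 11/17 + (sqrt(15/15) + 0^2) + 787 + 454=2676909125/17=157465242.65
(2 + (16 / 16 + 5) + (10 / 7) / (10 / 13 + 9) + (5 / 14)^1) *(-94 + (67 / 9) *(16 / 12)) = -17160065 / 24003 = -714.91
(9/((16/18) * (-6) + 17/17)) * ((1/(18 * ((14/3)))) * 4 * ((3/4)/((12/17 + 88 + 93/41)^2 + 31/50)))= -36435675/4065680287942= -0.00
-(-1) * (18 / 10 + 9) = 54 / 5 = 10.80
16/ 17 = 0.94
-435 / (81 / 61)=-8845 / 27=-327.59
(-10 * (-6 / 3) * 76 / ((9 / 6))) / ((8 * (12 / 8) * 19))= 40 / 9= 4.44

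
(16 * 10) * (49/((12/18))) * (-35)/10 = -41160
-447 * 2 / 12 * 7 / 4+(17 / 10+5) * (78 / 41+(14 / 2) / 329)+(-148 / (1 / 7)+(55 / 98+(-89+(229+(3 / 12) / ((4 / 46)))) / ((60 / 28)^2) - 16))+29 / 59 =-316797582671 / 278547850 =-1137.32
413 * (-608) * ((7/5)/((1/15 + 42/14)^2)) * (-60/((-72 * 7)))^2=-280250/529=-529.77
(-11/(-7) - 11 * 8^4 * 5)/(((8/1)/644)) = -36269827/2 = -18134913.50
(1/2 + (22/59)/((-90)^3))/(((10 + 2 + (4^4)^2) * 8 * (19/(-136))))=-182796563/26783207766000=-0.00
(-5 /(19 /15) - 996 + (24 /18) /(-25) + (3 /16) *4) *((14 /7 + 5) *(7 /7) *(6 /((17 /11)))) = -438571133 /16150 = -27156.11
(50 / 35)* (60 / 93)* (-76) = -70.05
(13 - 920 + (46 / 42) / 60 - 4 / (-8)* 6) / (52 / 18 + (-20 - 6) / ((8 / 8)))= 1139017 / 29120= 39.11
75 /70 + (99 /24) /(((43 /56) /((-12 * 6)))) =-232203 /602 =-385.72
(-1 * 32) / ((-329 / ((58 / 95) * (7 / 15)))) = 1856 / 66975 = 0.03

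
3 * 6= 18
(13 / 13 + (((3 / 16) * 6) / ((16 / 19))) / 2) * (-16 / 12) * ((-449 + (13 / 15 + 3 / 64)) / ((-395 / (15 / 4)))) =-9.46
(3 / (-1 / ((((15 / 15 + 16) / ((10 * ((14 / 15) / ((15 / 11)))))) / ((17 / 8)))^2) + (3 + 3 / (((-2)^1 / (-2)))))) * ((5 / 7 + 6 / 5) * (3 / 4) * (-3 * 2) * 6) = -8791740 / 298697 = -29.43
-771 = -771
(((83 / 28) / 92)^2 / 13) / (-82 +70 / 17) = -117113 / 114214976512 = -0.00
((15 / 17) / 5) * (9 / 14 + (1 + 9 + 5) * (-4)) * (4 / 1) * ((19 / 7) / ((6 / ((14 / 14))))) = -15789 / 833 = -18.95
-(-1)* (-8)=-8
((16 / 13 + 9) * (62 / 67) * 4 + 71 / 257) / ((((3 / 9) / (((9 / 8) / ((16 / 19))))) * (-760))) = -230545683 / 1146096640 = -0.20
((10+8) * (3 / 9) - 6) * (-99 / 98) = 0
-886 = -886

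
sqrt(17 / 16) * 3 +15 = 3 * sqrt(17) / 4 +15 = 18.09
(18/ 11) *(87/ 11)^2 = 136242/ 1331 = 102.36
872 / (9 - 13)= -218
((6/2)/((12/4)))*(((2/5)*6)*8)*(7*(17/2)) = 5712/5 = 1142.40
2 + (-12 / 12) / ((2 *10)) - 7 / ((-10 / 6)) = 123 / 20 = 6.15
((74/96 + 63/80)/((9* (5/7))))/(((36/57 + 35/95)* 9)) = 1309/48600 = 0.03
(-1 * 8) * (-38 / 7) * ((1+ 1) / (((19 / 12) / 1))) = 384 / 7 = 54.86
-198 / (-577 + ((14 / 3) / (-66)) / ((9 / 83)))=88209 / 257344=0.34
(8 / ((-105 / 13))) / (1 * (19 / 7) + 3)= -13 / 75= -0.17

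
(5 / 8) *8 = 5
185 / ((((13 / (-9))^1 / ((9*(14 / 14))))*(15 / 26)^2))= -3463.20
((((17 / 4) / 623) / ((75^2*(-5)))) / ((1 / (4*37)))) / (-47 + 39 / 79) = 49691 / 64375368750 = 0.00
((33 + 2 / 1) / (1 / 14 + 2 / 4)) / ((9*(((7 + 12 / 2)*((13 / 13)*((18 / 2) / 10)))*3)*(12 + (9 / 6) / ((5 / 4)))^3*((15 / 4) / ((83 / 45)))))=508375 / 12260698164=0.00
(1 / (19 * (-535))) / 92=-0.00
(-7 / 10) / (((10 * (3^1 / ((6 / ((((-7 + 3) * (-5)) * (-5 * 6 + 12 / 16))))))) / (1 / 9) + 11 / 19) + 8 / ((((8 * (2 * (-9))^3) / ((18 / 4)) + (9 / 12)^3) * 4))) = 17649765 / 663742641064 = 0.00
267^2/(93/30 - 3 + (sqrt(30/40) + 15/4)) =15116.33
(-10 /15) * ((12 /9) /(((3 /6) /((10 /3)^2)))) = -19.75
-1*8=-8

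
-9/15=-3/5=-0.60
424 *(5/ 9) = 2120/ 9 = 235.56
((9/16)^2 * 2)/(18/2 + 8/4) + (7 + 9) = 22609/1408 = 16.06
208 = 208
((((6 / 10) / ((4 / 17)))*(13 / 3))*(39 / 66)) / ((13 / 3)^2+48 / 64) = 25857 / 77330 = 0.33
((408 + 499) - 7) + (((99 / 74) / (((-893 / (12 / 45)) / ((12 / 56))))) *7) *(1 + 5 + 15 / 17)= 2527624917 / 2808485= 900.00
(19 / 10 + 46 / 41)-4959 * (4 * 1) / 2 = -4065141 / 410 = -9914.98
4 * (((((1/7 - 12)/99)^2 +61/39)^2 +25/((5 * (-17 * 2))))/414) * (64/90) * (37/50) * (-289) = -6253709539092150064/1815400733692721175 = -3.44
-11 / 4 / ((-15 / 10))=11 / 6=1.83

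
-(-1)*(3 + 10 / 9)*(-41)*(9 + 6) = -7585 / 3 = -2528.33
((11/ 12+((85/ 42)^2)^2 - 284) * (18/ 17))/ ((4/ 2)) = -828668651/ 5877648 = -140.99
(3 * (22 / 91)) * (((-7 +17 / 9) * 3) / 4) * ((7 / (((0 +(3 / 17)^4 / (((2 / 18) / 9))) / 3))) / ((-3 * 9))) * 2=42261626 / 767637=55.05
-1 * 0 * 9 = 0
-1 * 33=-33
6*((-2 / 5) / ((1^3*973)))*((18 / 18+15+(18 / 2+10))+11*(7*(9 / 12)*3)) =-357 / 695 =-0.51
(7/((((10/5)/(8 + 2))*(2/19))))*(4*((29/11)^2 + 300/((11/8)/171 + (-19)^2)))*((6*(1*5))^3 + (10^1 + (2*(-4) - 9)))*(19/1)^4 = 2175526508480819370310/59756939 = 36406257497239.26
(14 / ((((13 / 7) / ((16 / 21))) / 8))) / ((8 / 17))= 3808 / 39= 97.64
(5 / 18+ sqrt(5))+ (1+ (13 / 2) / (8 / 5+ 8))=563 / 288+ sqrt(5)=4.19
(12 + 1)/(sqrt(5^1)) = 13*sqrt(5)/5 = 5.81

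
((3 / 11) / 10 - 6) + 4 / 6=-1751 / 330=-5.31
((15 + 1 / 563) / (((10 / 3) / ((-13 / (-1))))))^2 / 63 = 3013900201 / 55469575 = 54.33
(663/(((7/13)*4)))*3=25857/28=923.46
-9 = -9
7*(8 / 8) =7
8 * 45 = 360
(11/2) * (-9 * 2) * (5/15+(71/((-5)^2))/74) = -68079/1850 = -36.80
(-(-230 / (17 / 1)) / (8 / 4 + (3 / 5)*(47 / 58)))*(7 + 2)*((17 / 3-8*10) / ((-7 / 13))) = 6761.03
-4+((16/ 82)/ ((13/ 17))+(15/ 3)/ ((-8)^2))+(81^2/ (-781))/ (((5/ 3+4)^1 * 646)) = -536733377457/ 146288322752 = -3.67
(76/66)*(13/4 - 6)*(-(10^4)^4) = 95000000000000000/3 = 31666666666666666.67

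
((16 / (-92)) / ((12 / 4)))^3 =-0.00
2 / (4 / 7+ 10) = 7 / 37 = 0.19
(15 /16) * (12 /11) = 45 /44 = 1.02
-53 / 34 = -1.56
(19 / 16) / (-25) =-19 / 400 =-0.05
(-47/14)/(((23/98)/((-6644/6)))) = 1092938/69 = 15839.68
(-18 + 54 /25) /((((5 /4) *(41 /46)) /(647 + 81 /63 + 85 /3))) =-345108192 /35875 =-9619.74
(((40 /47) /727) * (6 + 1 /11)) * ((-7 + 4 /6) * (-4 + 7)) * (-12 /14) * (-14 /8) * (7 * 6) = -3207960 /375859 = -8.54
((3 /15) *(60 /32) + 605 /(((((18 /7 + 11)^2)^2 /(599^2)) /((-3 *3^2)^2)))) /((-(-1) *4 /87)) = 52889319351992889 /521284000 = 101459702.10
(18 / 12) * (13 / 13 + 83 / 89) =258 / 89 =2.90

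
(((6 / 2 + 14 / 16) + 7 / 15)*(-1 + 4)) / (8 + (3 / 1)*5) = 521 / 920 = 0.57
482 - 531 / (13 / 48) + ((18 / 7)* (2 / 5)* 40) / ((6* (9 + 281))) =-19510018 / 13195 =-1478.59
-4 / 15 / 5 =-4 / 75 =-0.05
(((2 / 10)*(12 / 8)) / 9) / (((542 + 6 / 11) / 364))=1001 / 44760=0.02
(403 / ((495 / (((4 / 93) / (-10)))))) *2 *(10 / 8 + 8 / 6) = -403 / 22275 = -0.02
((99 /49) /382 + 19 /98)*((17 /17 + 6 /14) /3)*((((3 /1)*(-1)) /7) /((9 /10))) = -186400 /4127319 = -0.05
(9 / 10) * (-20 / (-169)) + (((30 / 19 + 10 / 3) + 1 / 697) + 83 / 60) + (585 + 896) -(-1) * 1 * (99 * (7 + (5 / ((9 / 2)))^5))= 689576541255967 / 293679151740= 2348.06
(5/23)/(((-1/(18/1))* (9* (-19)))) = 10/437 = 0.02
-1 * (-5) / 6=5 / 6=0.83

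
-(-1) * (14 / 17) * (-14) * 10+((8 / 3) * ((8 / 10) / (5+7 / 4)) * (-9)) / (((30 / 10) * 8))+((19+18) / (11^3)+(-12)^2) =87409163 / 3054645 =28.62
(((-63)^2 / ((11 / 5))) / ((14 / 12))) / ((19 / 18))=306180 / 209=1464.98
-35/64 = -0.55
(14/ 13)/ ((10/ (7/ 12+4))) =77/ 156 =0.49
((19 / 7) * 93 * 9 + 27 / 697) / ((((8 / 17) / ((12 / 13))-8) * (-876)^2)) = -923715 / 2336958344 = -0.00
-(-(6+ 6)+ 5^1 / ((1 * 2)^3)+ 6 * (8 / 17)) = 8.55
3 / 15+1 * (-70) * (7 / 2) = -1224 / 5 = -244.80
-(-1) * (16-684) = -668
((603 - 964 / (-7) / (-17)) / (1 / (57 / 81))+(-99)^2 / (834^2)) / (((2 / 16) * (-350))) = -20791131397 / 2172743055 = -9.57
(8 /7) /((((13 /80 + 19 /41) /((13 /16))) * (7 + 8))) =4264 /43113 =0.10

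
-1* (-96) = 96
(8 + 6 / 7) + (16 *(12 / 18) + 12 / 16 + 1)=1787 / 84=21.27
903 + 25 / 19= 17182 / 19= 904.32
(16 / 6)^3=512 / 27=18.96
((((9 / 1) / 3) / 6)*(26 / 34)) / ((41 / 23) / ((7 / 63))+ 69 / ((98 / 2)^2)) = 717899 / 30176904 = 0.02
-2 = -2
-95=-95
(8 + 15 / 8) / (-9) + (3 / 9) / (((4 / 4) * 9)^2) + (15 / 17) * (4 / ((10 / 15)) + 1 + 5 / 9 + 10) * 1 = 14.40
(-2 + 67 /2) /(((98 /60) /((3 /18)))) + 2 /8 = 97 /28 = 3.46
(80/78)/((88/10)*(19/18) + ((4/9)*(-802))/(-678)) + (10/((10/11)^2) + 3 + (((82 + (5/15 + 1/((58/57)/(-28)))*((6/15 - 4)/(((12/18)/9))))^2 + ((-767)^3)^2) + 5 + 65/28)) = 23328949964183095998975995707/114583743820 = 203597379405150387.58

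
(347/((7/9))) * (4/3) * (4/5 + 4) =99936/35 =2855.31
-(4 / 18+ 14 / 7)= -20 / 9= -2.22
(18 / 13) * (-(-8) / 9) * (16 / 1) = 256 / 13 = 19.69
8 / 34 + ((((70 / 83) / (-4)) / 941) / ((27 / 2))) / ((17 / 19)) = 8434459 / 35849277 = 0.24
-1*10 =-10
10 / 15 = 0.67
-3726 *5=-18630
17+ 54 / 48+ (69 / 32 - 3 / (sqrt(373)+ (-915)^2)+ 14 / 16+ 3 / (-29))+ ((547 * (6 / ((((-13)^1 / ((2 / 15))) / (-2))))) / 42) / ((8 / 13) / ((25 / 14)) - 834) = 3 * sqrt(373) / 700945700252+ 47973974803782800813 / 2278953913618516512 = 21.05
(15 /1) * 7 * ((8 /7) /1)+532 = 652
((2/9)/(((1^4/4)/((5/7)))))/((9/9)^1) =40/63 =0.63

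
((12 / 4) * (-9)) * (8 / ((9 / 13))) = -312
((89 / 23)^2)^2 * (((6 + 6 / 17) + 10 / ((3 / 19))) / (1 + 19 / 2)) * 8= 3567774792224 / 299709711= 11904.10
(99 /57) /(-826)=-33 /15694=-0.00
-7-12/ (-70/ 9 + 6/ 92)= -17383/ 3193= -5.44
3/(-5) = -0.60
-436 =-436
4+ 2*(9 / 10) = 29 / 5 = 5.80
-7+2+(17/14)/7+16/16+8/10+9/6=-374/245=-1.53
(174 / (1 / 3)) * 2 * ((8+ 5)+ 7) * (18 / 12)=31320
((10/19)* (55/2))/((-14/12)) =-1650/133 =-12.41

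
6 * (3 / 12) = 3 / 2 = 1.50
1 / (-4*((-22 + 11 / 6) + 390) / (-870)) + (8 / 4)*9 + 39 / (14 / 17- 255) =18.43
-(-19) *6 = 114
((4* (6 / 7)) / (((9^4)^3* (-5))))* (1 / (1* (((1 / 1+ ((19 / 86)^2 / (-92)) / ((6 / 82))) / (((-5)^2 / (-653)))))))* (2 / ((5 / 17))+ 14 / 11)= 805631488 / 1065849270029090139285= 0.00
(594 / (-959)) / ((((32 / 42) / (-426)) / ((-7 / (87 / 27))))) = -11956329 / 15892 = -752.35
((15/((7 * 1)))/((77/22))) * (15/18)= 25/49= 0.51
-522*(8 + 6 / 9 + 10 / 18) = -4814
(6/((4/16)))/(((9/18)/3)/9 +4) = 1296/217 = 5.97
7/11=0.64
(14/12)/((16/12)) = 7/8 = 0.88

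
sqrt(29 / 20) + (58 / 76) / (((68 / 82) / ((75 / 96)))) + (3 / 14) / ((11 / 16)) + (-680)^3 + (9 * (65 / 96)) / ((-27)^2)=-243240690408518857 / 773587584 + sqrt(145) / 10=-314431997.76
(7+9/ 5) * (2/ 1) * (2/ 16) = 11/ 5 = 2.20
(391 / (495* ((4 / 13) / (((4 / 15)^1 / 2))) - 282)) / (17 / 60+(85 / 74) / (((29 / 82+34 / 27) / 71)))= 197529865 / 22098863564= 0.01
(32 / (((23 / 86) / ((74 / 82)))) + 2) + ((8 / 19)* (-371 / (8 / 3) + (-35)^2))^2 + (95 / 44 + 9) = 3132965479081 / 14978612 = 209162.60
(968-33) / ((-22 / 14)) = -595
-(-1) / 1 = 1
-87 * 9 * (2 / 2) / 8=-783 / 8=-97.88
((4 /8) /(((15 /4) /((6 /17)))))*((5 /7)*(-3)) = -12 /119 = -0.10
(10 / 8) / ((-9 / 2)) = -5 / 18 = -0.28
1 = 1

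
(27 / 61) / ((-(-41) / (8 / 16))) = 27 / 5002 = 0.01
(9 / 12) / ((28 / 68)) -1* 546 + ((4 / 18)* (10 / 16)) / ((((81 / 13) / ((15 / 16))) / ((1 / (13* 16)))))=-947863121 / 1741824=-544.18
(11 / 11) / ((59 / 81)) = 81 / 59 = 1.37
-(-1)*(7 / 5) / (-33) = -7 / 165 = -0.04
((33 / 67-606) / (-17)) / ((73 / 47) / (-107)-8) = -68007167 / 15302465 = -4.44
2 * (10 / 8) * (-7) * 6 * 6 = -630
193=193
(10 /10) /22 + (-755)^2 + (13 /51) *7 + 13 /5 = 3197865101 /5610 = 570029.43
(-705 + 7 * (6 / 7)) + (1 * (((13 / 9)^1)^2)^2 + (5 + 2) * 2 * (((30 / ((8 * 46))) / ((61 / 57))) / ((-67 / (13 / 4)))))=-6855180711853 / 9867848976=-694.70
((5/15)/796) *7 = 7/2388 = 0.00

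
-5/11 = -0.45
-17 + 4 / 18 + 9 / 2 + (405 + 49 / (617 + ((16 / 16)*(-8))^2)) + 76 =468.79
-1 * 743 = -743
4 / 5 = 0.80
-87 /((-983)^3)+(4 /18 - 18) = -151977933137 /8548758783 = -17.78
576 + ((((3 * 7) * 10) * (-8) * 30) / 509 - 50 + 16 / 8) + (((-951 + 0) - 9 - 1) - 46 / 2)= -555.02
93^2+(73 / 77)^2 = 51285250 / 5929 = 8649.90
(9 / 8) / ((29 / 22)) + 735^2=62666199 / 116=540225.85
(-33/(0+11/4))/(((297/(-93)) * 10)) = 62/165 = 0.38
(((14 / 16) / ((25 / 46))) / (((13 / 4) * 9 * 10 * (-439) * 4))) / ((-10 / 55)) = 1771 / 102726000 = 0.00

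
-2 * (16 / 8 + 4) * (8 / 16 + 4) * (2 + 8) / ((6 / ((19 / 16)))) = -855 / 8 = -106.88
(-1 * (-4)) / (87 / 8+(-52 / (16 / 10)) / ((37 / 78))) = -1184 / 17061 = -0.07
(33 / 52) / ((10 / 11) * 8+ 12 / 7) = 2541 / 35984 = 0.07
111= 111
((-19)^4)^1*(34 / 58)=2215457 / 29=76395.07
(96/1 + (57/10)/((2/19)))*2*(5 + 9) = 21021/5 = 4204.20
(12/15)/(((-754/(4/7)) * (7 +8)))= -8/197925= -0.00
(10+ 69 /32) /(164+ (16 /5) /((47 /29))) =91415 /1248128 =0.07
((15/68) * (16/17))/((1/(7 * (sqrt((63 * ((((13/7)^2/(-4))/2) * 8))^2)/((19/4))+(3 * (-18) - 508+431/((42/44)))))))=-516560/5491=-94.07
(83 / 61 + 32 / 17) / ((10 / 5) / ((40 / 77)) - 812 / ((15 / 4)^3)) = -0.28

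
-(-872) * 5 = 4360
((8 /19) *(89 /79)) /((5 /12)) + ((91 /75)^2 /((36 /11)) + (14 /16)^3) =87857154523 /38905920000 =2.26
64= 64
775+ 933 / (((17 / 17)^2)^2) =1708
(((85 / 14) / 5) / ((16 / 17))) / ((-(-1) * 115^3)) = 289 / 340676000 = 0.00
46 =46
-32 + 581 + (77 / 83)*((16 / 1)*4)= 50495 / 83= 608.37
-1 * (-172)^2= -29584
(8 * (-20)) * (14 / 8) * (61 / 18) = -8540 / 9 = -948.89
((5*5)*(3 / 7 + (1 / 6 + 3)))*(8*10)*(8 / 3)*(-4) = -4832000 / 63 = -76698.41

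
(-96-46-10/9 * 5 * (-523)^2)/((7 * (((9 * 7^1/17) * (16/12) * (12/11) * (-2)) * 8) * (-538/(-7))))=79929223/2440368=32.75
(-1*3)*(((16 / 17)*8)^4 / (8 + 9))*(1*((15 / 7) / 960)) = -12582912 / 9938999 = -1.27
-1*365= -365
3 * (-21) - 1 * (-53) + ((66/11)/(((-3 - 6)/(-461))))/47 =-488/141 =-3.46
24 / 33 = 8 / 11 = 0.73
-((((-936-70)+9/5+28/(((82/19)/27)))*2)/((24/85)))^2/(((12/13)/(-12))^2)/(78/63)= -759603021803899/161376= -4707038356.41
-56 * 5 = -280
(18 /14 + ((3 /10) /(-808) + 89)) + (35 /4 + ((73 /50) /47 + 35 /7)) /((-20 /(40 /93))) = 111237065069 /1236118800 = 89.99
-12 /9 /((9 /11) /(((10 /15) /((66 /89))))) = -356 /243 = -1.47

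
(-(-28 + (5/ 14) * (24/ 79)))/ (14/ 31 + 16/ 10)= 1195360/ 87927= 13.59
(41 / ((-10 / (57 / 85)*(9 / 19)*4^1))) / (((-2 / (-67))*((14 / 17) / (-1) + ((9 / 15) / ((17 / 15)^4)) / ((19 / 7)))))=92569139449 / 1313079600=70.50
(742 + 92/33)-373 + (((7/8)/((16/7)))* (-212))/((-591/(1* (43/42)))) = 464238139/1248192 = 371.93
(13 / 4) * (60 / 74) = 2.64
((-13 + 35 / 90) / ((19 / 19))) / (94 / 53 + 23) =-12031 / 23634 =-0.51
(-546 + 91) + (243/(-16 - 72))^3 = -324418667/681472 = -476.06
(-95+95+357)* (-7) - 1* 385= -2884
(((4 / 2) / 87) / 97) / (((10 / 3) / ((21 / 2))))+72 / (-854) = -1003713 / 12011510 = -0.08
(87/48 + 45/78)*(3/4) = 1491/832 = 1.79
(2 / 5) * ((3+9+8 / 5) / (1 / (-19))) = -2584 / 25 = -103.36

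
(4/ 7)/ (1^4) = 4/ 7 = 0.57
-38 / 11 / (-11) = 38 / 121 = 0.31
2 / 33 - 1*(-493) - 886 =-12967 / 33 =-392.94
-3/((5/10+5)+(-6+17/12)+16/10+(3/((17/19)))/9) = -3060/2947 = -1.04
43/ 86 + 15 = 31/ 2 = 15.50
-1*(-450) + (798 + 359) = 1607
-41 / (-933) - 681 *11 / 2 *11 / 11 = -3745.46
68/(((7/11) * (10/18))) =6732/35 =192.34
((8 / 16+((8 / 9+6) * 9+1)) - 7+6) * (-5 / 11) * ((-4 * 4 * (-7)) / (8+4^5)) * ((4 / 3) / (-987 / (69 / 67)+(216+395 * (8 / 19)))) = 1529500 / 214335693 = 0.01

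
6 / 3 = 2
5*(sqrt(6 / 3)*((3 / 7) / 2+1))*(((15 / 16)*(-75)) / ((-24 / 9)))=226.40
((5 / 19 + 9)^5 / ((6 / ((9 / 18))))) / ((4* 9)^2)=2638659584 / 601692057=4.39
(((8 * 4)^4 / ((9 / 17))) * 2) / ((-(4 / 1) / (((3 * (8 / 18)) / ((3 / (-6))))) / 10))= 713031680 / 27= 26408580.74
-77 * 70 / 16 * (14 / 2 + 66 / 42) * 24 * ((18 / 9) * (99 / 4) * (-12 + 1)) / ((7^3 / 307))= 1654898850 / 49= 33773445.92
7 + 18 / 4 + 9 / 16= 193 / 16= 12.06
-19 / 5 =-3.80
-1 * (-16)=16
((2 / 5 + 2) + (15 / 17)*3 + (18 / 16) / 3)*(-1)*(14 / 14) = -3687 / 680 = -5.42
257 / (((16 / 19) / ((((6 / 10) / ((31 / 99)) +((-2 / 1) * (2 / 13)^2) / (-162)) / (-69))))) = -19855513399 / 2342461680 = -8.48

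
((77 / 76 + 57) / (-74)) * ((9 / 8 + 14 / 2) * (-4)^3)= 286585 / 703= 407.66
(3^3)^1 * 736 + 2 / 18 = 178849 / 9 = 19872.11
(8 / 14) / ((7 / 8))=32 / 49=0.65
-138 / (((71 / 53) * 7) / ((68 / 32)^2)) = -1056873 / 15904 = -66.45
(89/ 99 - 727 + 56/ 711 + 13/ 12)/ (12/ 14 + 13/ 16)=-434.19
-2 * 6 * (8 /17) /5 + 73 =6109 /85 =71.87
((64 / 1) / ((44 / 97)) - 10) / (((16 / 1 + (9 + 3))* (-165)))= -103 / 3630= -0.03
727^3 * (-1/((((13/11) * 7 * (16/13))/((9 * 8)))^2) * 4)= -3765941953983/49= -76855958244.55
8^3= 512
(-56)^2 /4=784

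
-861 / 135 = -287 / 45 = -6.38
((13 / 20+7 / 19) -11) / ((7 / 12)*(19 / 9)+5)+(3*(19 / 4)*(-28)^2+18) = 715330239 / 63935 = 11188.40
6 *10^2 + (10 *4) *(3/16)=1215/2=607.50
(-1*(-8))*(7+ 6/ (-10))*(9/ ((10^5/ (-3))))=-216/ 15625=-0.01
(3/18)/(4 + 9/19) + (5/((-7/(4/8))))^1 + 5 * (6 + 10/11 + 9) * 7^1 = 10926844/19635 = 556.50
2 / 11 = 0.18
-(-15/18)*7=35/6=5.83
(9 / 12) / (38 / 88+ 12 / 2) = 33 / 283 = 0.12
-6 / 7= -0.86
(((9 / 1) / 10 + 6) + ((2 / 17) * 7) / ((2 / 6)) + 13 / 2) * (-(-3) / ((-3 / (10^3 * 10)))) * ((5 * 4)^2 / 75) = -43168000 / 51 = -846431.37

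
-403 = -403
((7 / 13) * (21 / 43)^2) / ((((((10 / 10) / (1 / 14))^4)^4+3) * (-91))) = -441 / 680569036952010102885859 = -0.00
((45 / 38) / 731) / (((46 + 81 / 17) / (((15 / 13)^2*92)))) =465750 / 119156999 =0.00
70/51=1.37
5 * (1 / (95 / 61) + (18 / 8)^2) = 8671 / 304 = 28.52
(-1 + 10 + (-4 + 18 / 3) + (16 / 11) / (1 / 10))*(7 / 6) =1967 / 66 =29.80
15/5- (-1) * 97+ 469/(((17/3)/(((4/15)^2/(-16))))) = 127031/1275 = 99.63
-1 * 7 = -7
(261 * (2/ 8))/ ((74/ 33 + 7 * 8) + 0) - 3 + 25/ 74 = -438587/ 284456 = -1.54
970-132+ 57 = 895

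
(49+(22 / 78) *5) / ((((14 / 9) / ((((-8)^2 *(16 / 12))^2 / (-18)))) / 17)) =-547586048 / 2457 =-222867.74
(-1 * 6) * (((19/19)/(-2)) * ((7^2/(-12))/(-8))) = 1.53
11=11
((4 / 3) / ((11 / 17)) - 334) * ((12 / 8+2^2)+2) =-27385 / 11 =-2489.55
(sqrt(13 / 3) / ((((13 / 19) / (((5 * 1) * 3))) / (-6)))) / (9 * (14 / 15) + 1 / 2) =-5700 * sqrt(39) / 1157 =-30.77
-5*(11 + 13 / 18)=-1055 / 18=-58.61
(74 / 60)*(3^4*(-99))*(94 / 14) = -4648347 / 70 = -66404.96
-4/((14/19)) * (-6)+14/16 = 1873/56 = 33.45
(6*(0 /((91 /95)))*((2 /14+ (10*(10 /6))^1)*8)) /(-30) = 0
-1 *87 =-87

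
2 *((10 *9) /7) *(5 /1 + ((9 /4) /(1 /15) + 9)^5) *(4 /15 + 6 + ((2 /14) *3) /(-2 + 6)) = 1174221946192101 /50176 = 23402063659.76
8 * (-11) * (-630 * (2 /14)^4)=7920 /343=23.09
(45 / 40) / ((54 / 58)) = 29 / 24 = 1.21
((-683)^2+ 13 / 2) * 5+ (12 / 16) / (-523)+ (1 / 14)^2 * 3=59774401248 / 25627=2332477.51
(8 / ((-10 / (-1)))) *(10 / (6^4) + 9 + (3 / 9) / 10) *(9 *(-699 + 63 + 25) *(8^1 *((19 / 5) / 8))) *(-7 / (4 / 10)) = 2380437059 / 900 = 2644930.07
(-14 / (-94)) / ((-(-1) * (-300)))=-7 / 14100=-0.00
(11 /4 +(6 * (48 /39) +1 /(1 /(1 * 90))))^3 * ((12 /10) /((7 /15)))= 2581827.17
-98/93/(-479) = 98/44547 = 0.00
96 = 96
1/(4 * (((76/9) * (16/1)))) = 9/4864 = 0.00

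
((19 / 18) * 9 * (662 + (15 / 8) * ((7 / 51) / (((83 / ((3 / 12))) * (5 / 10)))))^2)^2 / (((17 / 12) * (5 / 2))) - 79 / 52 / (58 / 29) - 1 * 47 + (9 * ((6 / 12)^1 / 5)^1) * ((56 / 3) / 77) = 1545320270373046883243595756029569 / 315749701617381244928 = 4894130580194.92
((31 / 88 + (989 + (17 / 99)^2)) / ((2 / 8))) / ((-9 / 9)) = -3957.53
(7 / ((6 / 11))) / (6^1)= 77 / 36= 2.14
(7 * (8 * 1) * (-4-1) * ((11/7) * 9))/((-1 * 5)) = 792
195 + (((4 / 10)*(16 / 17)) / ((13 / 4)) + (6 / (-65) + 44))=20317 / 85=239.02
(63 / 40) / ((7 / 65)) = 117 / 8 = 14.62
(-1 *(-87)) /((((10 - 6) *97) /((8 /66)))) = 29 /1067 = 0.03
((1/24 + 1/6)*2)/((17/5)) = 25/204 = 0.12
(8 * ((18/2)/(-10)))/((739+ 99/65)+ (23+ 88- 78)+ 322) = -468/71209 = -0.01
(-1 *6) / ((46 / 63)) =-8.22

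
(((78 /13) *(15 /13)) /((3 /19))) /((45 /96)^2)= 38912 /195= 199.55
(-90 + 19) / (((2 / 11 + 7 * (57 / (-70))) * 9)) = 7810 / 5463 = 1.43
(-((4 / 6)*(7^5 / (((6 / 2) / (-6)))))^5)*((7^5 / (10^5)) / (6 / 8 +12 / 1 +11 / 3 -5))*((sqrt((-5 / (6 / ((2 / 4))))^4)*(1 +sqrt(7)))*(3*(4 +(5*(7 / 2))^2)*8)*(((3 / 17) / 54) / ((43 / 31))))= 408052216622692640422676259896 / 1610452125 +408052216622692640422676259896*sqrt(7) / 1610452125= 923751088679518504654.82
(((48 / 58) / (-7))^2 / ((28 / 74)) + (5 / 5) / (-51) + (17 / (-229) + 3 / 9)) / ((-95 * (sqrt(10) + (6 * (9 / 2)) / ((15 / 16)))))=-1176356760 / 11502750299537 + 245074325 * sqrt(10) / 69016501797222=-0.00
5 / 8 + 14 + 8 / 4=133 / 8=16.62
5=5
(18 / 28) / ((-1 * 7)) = -9 / 98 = -0.09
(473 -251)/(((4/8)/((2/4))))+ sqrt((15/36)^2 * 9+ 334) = sqrt(5369)/4+ 222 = 240.32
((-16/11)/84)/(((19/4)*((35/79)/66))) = -2528/4655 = -0.54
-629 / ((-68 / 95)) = 3515 / 4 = 878.75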